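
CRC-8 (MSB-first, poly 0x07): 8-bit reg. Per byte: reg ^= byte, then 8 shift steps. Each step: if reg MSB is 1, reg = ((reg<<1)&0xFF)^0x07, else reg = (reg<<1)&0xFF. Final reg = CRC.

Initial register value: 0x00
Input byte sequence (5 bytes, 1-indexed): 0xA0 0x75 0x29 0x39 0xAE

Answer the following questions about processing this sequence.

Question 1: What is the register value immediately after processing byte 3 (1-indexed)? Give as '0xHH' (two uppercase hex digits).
Answer: 0x74

Derivation:
After byte 1 (0xA0): reg=0x69
After byte 2 (0x75): reg=0x54
After byte 3 (0x29): reg=0x74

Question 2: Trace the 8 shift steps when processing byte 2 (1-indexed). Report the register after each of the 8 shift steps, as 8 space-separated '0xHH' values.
After byte 1 (0xA0): reg=0x69
Register before byte 2: 0x69
After XOR with byte 0x75: 0x1C

Answer: 0x38 0x70 0xE0 0xC7 0x89 0x15 0x2A 0x54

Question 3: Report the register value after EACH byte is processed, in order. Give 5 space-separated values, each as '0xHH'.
0x69 0x54 0x74 0xE4 0xF1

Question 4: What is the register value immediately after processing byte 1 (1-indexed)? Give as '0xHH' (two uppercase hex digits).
After byte 1 (0xA0): reg=0x69

Answer: 0x69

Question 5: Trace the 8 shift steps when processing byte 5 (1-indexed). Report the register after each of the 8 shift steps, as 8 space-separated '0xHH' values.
After byte 1 (0xA0): reg=0x69
After byte 2 (0x75): reg=0x54
After byte 3 (0x29): reg=0x74
After byte 4 (0x39): reg=0xE4
Register before byte 5: 0xE4
After XOR with byte 0xAE: 0x4A

Answer: 0x94 0x2F 0x5E 0xBC 0x7F 0xFE 0xFB 0xF1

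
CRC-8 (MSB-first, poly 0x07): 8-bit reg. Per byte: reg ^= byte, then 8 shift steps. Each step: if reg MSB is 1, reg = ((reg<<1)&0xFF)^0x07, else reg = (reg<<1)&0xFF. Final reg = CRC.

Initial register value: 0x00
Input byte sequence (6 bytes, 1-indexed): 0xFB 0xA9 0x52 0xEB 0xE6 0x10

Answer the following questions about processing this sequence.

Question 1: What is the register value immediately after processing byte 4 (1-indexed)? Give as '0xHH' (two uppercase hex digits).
After byte 1 (0xFB): reg=0xEF
After byte 2 (0xA9): reg=0xD5
After byte 3 (0x52): reg=0x9C
After byte 4 (0xEB): reg=0x42

Answer: 0x42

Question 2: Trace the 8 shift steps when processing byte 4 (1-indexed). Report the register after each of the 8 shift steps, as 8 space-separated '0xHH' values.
Answer: 0xEE 0xDB 0xB1 0x65 0xCA 0x93 0x21 0x42

Derivation:
After byte 1 (0xFB): reg=0xEF
After byte 2 (0xA9): reg=0xD5
After byte 3 (0x52): reg=0x9C
Register before byte 4: 0x9C
After XOR with byte 0xEB: 0x77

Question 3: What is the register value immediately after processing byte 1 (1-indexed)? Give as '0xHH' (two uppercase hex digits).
Answer: 0xEF

Derivation:
After byte 1 (0xFB): reg=0xEF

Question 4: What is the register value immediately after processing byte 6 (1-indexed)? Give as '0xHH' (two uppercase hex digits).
After byte 1 (0xFB): reg=0xEF
After byte 2 (0xA9): reg=0xD5
After byte 3 (0x52): reg=0x9C
After byte 4 (0xEB): reg=0x42
After byte 5 (0xE6): reg=0x75
After byte 6 (0x10): reg=0x3C

Answer: 0x3C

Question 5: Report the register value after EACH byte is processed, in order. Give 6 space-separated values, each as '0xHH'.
0xEF 0xD5 0x9C 0x42 0x75 0x3C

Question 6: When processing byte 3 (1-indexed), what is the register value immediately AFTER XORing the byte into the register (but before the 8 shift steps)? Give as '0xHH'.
Register before byte 3: 0xD5
Byte 3: 0x52
0xD5 XOR 0x52 = 0x87

Answer: 0x87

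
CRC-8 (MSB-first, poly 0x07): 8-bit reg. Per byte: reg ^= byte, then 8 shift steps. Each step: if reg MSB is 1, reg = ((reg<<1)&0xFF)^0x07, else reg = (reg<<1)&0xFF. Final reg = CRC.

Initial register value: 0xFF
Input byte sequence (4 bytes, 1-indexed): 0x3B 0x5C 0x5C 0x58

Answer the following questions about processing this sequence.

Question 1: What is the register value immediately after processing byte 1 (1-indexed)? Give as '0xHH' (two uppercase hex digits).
Answer: 0x52

Derivation:
After byte 1 (0x3B): reg=0x52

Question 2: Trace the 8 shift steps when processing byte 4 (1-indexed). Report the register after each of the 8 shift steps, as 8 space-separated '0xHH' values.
After byte 1 (0x3B): reg=0x52
After byte 2 (0x5C): reg=0x2A
After byte 3 (0x5C): reg=0x45
Register before byte 4: 0x45
After XOR with byte 0x58: 0x1D

Answer: 0x3A 0x74 0xE8 0xD7 0xA9 0x55 0xAA 0x53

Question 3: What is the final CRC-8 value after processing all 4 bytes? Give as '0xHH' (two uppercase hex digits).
Answer: 0x53

Derivation:
After byte 1 (0x3B): reg=0x52
After byte 2 (0x5C): reg=0x2A
After byte 3 (0x5C): reg=0x45
After byte 4 (0x58): reg=0x53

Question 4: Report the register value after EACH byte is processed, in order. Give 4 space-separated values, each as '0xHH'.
0x52 0x2A 0x45 0x53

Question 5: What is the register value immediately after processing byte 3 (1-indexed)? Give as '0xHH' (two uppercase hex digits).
Answer: 0x45

Derivation:
After byte 1 (0x3B): reg=0x52
After byte 2 (0x5C): reg=0x2A
After byte 3 (0x5C): reg=0x45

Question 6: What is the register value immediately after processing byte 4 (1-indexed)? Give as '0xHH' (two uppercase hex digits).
Answer: 0x53

Derivation:
After byte 1 (0x3B): reg=0x52
After byte 2 (0x5C): reg=0x2A
After byte 3 (0x5C): reg=0x45
After byte 4 (0x58): reg=0x53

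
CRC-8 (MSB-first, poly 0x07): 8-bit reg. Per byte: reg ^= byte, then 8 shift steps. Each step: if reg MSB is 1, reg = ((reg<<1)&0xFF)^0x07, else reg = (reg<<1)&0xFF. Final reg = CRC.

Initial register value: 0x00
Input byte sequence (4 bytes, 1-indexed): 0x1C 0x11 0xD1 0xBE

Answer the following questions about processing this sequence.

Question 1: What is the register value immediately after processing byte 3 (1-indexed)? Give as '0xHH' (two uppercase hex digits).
After byte 1 (0x1C): reg=0x54
After byte 2 (0x11): reg=0xDC
After byte 3 (0xD1): reg=0x23

Answer: 0x23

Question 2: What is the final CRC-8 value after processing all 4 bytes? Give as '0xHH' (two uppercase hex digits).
After byte 1 (0x1C): reg=0x54
After byte 2 (0x11): reg=0xDC
After byte 3 (0xD1): reg=0x23
After byte 4 (0xBE): reg=0xDA

Answer: 0xDA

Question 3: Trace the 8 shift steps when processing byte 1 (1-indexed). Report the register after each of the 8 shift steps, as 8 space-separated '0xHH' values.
Register before byte 1: 0x00
After XOR with byte 0x1C: 0x1C

Answer: 0x38 0x70 0xE0 0xC7 0x89 0x15 0x2A 0x54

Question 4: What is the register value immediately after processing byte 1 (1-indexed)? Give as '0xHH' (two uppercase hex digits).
Answer: 0x54

Derivation:
After byte 1 (0x1C): reg=0x54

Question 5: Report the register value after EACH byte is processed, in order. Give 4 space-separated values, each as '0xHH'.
0x54 0xDC 0x23 0xDA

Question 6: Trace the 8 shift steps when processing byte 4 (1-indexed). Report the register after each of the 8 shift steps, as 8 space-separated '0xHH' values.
Answer: 0x3D 0x7A 0xF4 0xEF 0xD9 0xB5 0x6D 0xDA

Derivation:
After byte 1 (0x1C): reg=0x54
After byte 2 (0x11): reg=0xDC
After byte 3 (0xD1): reg=0x23
Register before byte 4: 0x23
After XOR with byte 0xBE: 0x9D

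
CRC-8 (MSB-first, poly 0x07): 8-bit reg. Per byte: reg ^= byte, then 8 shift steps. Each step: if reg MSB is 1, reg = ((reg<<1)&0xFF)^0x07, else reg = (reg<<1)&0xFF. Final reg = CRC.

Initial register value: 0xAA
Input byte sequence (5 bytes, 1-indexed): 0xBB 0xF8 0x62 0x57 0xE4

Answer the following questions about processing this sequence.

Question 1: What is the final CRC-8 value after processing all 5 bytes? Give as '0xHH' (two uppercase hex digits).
Answer: 0x25

Derivation:
After byte 1 (0xBB): reg=0x77
After byte 2 (0xF8): reg=0xA4
After byte 3 (0x62): reg=0x5C
After byte 4 (0x57): reg=0x31
After byte 5 (0xE4): reg=0x25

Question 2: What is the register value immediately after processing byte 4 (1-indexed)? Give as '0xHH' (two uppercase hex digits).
Answer: 0x31

Derivation:
After byte 1 (0xBB): reg=0x77
After byte 2 (0xF8): reg=0xA4
After byte 3 (0x62): reg=0x5C
After byte 4 (0x57): reg=0x31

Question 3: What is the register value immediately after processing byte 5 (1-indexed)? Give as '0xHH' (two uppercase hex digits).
After byte 1 (0xBB): reg=0x77
After byte 2 (0xF8): reg=0xA4
After byte 3 (0x62): reg=0x5C
After byte 4 (0x57): reg=0x31
After byte 5 (0xE4): reg=0x25

Answer: 0x25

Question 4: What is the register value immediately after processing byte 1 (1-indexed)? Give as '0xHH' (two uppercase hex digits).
Answer: 0x77

Derivation:
After byte 1 (0xBB): reg=0x77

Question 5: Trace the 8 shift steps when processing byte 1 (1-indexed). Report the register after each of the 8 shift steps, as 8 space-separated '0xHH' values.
Register before byte 1: 0xAA
After XOR with byte 0xBB: 0x11

Answer: 0x22 0x44 0x88 0x17 0x2E 0x5C 0xB8 0x77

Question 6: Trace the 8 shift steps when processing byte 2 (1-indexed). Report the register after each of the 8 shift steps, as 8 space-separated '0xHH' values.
Answer: 0x19 0x32 0x64 0xC8 0x97 0x29 0x52 0xA4

Derivation:
After byte 1 (0xBB): reg=0x77
Register before byte 2: 0x77
After XOR with byte 0xF8: 0x8F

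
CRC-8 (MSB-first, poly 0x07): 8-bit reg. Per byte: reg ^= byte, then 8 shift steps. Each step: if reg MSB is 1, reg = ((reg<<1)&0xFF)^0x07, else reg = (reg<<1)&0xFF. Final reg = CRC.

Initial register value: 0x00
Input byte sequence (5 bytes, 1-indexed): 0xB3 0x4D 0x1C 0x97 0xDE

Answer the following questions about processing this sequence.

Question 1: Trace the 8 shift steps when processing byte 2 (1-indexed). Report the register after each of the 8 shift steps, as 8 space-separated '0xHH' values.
After byte 1 (0xB3): reg=0x10
Register before byte 2: 0x10
After XOR with byte 0x4D: 0x5D

Answer: 0xBA 0x73 0xE6 0xCB 0x91 0x25 0x4A 0x94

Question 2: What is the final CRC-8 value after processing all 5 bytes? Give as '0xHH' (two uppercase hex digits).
After byte 1 (0xB3): reg=0x10
After byte 2 (0x4D): reg=0x94
After byte 3 (0x1C): reg=0xB1
After byte 4 (0x97): reg=0xF2
After byte 5 (0xDE): reg=0xC4

Answer: 0xC4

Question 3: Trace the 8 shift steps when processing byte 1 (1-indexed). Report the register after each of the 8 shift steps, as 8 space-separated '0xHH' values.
Register before byte 1: 0x00
After XOR with byte 0xB3: 0xB3

Answer: 0x61 0xC2 0x83 0x01 0x02 0x04 0x08 0x10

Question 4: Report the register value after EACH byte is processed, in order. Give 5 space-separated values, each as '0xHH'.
0x10 0x94 0xB1 0xF2 0xC4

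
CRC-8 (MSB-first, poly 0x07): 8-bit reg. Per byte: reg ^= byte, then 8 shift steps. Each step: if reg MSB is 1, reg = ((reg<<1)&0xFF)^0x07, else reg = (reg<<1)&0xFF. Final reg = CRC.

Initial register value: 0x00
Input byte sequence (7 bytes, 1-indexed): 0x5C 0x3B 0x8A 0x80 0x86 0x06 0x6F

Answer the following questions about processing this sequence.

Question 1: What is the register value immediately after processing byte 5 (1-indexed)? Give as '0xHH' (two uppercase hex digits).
Answer: 0xEE

Derivation:
After byte 1 (0x5C): reg=0x93
After byte 2 (0x3B): reg=0x51
After byte 3 (0x8A): reg=0x0F
After byte 4 (0x80): reg=0xA4
After byte 5 (0x86): reg=0xEE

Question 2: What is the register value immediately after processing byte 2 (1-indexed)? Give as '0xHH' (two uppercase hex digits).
Answer: 0x51

Derivation:
After byte 1 (0x5C): reg=0x93
After byte 2 (0x3B): reg=0x51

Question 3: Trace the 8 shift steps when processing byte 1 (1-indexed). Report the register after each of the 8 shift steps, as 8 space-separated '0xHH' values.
Answer: 0xB8 0x77 0xEE 0xDB 0xB1 0x65 0xCA 0x93

Derivation:
Register before byte 1: 0x00
After XOR with byte 0x5C: 0x5C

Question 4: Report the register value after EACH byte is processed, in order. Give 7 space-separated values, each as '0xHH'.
0x93 0x51 0x0F 0xA4 0xEE 0x96 0xE1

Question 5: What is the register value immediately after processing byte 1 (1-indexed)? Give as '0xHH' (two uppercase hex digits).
Answer: 0x93

Derivation:
After byte 1 (0x5C): reg=0x93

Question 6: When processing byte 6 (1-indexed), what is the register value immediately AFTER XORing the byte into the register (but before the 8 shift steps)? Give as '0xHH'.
Register before byte 6: 0xEE
Byte 6: 0x06
0xEE XOR 0x06 = 0xE8

Answer: 0xE8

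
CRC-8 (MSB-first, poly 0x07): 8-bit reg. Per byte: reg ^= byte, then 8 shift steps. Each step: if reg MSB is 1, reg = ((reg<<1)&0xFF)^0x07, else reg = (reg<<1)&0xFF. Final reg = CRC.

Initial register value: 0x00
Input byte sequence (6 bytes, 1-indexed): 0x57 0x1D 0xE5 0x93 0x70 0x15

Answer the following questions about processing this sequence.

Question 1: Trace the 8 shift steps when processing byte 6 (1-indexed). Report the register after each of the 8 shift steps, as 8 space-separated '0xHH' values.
Answer: 0xB7 0x69 0xD2 0xA3 0x41 0x82 0x03 0x06

Derivation:
After byte 1 (0x57): reg=0xA2
After byte 2 (0x1D): reg=0x34
After byte 3 (0xE5): reg=0x39
After byte 4 (0x93): reg=0x5F
After byte 5 (0x70): reg=0xCD
Register before byte 6: 0xCD
After XOR with byte 0x15: 0xD8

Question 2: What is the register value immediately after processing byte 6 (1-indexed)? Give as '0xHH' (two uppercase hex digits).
Answer: 0x06

Derivation:
After byte 1 (0x57): reg=0xA2
After byte 2 (0x1D): reg=0x34
After byte 3 (0xE5): reg=0x39
After byte 4 (0x93): reg=0x5F
After byte 5 (0x70): reg=0xCD
After byte 6 (0x15): reg=0x06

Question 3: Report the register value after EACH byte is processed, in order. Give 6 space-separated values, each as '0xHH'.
0xA2 0x34 0x39 0x5F 0xCD 0x06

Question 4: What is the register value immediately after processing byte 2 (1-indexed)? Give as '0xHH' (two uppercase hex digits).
After byte 1 (0x57): reg=0xA2
After byte 2 (0x1D): reg=0x34

Answer: 0x34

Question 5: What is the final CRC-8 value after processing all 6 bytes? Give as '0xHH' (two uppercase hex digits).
Answer: 0x06

Derivation:
After byte 1 (0x57): reg=0xA2
After byte 2 (0x1D): reg=0x34
After byte 3 (0xE5): reg=0x39
After byte 4 (0x93): reg=0x5F
After byte 5 (0x70): reg=0xCD
After byte 6 (0x15): reg=0x06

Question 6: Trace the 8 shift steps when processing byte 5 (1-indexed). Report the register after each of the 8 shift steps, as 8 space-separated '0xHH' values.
After byte 1 (0x57): reg=0xA2
After byte 2 (0x1D): reg=0x34
After byte 3 (0xE5): reg=0x39
After byte 4 (0x93): reg=0x5F
Register before byte 5: 0x5F
After XOR with byte 0x70: 0x2F

Answer: 0x5E 0xBC 0x7F 0xFE 0xFB 0xF1 0xE5 0xCD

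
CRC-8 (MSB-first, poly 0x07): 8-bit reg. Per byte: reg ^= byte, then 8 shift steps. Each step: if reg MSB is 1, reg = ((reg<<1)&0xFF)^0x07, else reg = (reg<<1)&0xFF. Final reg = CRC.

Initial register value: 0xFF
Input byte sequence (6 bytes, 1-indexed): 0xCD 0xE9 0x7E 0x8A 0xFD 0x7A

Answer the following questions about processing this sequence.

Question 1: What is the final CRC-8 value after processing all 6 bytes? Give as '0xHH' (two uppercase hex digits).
Answer: 0x51

Derivation:
After byte 1 (0xCD): reg=0x9E
After byte 2 (0xE9): reg=0x42
After byte 3 (0x7E): reg=0xB4
After byte 4 (0x8A): reg=0xBA
After byte 5 (0xFD): reg=0xD2
After byte 6 (0x7A): reg=0x51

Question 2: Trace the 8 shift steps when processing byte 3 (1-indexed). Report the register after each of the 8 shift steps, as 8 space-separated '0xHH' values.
After byte 1 (0xCD): reg=0x9E
After byte 2 (0xE9): reg=0x42
Register before byte 3: 0x42
After XOR with byte 0x7E: 0x3C

Answer: 0x78 0xF0 0xE7 0xC9 0x95 0x2D 0x5A 0xB4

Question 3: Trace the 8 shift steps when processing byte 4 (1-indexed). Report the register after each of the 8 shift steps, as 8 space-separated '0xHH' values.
Answer: 0x7C 0xF8 0xF7 0xE9 0xD5 0xAD 0x5D 0xBA

Derivation:
After byte 1 (0xCD): reg=0x9E
After byte 2 (0xE9): reg=0x42
After byte 3 (0x7E): reg=0xB4
Register before byte 4: 0xB4
After XOR with byte 0x8A: 0x3E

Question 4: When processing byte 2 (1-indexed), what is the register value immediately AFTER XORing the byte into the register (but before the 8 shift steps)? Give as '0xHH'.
Register before byte 2: 0x9E
Byte 2: 0xE9
0x9E XOR 0xE9 = 0x77

Answer: 0x77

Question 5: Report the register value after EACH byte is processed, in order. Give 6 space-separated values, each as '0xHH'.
0x9E 0x42 0xB4 0xBA 0xD2 0x51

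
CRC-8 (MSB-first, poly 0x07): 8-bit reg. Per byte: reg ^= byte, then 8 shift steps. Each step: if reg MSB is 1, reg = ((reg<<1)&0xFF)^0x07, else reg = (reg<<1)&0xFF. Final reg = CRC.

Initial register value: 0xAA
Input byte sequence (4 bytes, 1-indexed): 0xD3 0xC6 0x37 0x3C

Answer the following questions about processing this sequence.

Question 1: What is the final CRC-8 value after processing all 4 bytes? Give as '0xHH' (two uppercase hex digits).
After byte 1 (0xD3): reg=0x68
After byte 2 (0xC6): reg=0x43
After byte 3 (0x37): reg=0x4B
After byte 4 (0x3C): reg=0x42

Answer: 0x42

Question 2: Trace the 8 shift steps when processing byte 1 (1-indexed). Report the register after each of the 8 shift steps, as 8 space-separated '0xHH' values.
Answer: 0xF2 0xE3 0xC1 0x85 0x0D 0x1A 0x34 0x68

Derivation:
Register before byte 1: 0xAA
After XOR with byte 0xD3: 0x79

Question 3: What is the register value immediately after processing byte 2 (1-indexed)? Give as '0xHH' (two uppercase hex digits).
Answer: 0x43

Derivation:
After byte 1 (0xD3): reg=0x68
After byte 2 (0xC6): reg=0x43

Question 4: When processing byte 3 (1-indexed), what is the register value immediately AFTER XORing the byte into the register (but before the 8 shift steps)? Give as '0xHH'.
Register before byte 3: 0x43
Byte 3: 0x37
0x43 XOR 0x37 = 0x74

Answer: 0x74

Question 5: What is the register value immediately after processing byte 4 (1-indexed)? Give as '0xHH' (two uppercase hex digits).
Answer: 0x42

Derivation:
After byte 1 (0xD3): reg=0x68
After byte 2 (0xC6): reg=0x43
After byte 3 (0x37): reg=0x4B
After byte 4 (0x3C): reg=0x42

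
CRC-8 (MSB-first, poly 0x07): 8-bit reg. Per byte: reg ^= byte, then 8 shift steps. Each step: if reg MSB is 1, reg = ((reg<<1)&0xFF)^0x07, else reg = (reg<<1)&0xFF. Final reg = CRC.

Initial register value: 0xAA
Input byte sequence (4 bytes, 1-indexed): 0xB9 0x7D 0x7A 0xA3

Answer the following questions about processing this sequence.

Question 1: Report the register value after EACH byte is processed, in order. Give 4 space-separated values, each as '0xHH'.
0x79 0x1C 0x35 0xEB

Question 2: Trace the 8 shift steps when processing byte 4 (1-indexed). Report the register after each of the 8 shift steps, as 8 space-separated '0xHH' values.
Answer: 0x2B 0x56 0xAC 0x5F 0xBE 0x7B 0xF6 0xEB

Derivation:
After byte 1 (0xB9): reg=0x79
After byte 2 (0x7D): reg=0x1C
After byte 3 (0x7A): reg=0x35
Register before byte 4: 0x35
After XOR with byte 0xA3: 0x96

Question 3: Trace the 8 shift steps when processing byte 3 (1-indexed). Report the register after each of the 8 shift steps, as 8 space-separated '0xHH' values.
Answer: 0xCC 0x9F 0x39 0x72 0xE4 0xCF 0x99 0x35

Derivation:
After byte 1 (0xB9): reg=0x79
After byte 2 (0x7D): reg=0x1C
Register before byte 3: 0x1C
After XOR with byte 0x7A: 0x66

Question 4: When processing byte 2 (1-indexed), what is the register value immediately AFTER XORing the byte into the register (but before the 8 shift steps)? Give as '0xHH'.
Answer: 0x04

Derivation:
Register before byte 2: 0x79
Byte 2: 0x7D
0x79 XOR 0x7D = 0x04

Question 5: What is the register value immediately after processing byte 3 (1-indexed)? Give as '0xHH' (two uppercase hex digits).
After byte 1 (0xB9): reg=0x79
After byte 2 (0x7D): reg=0x1C
After byte 3 (0x7A): reg=0x35

Answer: 0x35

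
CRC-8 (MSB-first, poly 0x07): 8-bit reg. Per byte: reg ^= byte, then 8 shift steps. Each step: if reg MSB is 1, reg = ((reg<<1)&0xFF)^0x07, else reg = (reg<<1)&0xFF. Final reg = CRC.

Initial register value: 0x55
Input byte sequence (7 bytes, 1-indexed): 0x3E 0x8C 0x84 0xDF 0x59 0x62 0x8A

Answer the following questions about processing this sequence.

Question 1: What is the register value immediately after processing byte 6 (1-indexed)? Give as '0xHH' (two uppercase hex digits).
After byte 1 (0x3E): reg=0x16
After byte 2 (0x8C): reg=0xCF
After byte 3 (0x84): reg=0xF6
After byte 4 (0xDF): reg=0xDF
After byte 5 (0x59): reg=0x9B
After byte 6 (0x62): reg=0xE1

Answer: 0xE1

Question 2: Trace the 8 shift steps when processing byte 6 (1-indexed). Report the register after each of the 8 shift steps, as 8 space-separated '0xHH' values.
Answer: 0xF5 0xED 0xDD 0xBD 0x7D 0xFA 0xF3 0xE1

Derivation:
After byte 1 (0x3E): reg=0x16
After byte 2 (0x8C): reg=0xCF
After byte 3 (0x84): reg=0xF6
After byte 4 (0xDF): reg=0xDF
After byte 5 (0x59): reg=0x9B
Register before byte 6: 0x9B
After XOR with byte 0x62: 0xF9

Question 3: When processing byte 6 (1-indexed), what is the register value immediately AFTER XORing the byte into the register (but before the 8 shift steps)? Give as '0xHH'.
Answer: 0xF9

Derivation:
Register before byte 6: 0x9B
Byte 6: 0x62
0x9B XOR 0x62 = 0xF9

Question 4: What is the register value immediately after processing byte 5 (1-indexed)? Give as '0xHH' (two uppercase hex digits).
Answer: 0x9B

Derivation:
After byte 1 (0x3E): reg=0x16
After byte 2 (0x8C): reg=0xCF
After byte 3 (0x84): reg=0xF6
After byte 4 (0xDF): reg=0xDF
After byte 5 (0x59): reg=0x9B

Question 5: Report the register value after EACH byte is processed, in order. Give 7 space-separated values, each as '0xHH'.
0x16 0xCF 0xF6 0xDF 0x9B 0xE1 0x16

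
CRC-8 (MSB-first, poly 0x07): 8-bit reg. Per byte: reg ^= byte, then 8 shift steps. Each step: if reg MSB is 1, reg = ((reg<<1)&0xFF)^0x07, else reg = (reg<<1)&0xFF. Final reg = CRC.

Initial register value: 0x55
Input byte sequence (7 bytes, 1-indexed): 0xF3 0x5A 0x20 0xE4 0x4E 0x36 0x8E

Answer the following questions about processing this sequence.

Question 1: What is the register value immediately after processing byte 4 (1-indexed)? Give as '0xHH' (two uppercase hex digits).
After byte 1 (0xF3): reg=0x7B
After byte 2 (0x5A): reg=0xE7
After byte 3 (0x20): reg=0x5B
After byte 4 (0xE4): reg=0x34

Answer: 0x34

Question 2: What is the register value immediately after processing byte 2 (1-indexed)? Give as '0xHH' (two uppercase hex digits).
Answer: 0xE7

Derivation:
After byte 1 (0xF3): reg=0x7B
After byte 2 (0x5A): reg=0xE7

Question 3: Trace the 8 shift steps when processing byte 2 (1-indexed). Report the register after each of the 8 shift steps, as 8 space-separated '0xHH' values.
Answer: 0x42 0x84 0x0F 0x1E 0x3C 0x78 0xF0 0xE7

Derivation:
After byte 1 (0xF3): reg=0x7B
Register before byte 2: 0x7B
After XOR with byte 0x5A: 0x21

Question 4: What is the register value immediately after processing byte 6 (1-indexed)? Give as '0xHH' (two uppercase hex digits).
After byte 1 (0xF3): reg=0x7B
After byte 2 (0x5A): reg=0xE7
After byte 3 (0x20): reg=0x5B
After byte 4 (0xE4): reg=0x34
After byte 5 (0x4E): reg=0x61
After byte 6 (0x36): reg=0xA2

Answer: 0xA2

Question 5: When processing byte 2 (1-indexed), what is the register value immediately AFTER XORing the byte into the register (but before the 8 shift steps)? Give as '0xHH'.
Register before byte 2: 0x7B
Byte 2: 0x5A
0x7B XOR 0x5A = 0x21

Answer: 0x21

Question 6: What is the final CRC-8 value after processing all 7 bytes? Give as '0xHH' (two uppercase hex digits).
Answer: 0xC4

Derivation:
After byte 1 (0xF3): reg=0x7B
After byte 2 (0x5A): reg=0xE7
After byte 3 (0x20): reg=0x5B
After byte 4 (0xE4): reg=0x34
After byte 5 (0x4E): reg=0x61
After byte 6 (0x36): reg=0xA2
After byte 7 (0x8E): reg=0xC4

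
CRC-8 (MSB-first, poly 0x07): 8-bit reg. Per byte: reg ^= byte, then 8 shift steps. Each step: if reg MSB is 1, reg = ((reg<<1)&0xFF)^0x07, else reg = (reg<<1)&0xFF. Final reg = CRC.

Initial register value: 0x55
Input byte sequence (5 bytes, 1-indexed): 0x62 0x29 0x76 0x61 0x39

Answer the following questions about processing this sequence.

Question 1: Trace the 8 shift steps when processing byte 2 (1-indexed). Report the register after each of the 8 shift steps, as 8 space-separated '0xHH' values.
Answer: 0x5F 0xBE 0x7B 0xF6 0xEB 0xD1 0xA5 0x4D

Derivation:
After byte 1 (0x62): reg=0x85
Register before byte 2: 0x85
After XOR with byte 0x29: 0xAC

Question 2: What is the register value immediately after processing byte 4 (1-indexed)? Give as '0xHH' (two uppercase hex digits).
After byte 1 (0x62): reg=0x85
After byte 2 (0x29): reg=0x4D
After byte 3 (0x76): reg=0xA1
After byte 4 (0x61): reg=0x4E

Answer: 0x4E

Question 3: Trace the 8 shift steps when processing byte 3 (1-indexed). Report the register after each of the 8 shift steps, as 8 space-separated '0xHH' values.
Answer: 0x76 0xEC 0xDF 0xB9 0x75 0xEA 0xD3 0xA1

Derivation:
After byte 1 (0x62): reg=0x85
After byte 2 (0x29): reg=0x4D
Register before byte 3: 0x4D
After XOR with byte 0x76: 0x3B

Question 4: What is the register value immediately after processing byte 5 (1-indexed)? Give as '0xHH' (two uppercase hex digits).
After byte 1 (0x62): reg=0x85
After byte 2 (0x29): reg=0x4D
After byte 3 (0x76): reg=0xA1
After byte 4 (0x61): reg=0x4E
After byte 5 (0x39): reg=0x42

Answer: 0x42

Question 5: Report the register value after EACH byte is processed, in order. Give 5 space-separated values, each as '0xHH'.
0x85 0x4D 0xA1 0x4E 0x42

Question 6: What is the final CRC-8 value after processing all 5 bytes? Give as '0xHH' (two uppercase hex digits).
Answer: 0x42

Derivation:
After byte 1 (0x62): reg=0x85
After byte 2 (0x29): reg=0x4D
After byte 3 (0x76): reg=0xA1
After byte 4 (0x61): reg=0x4E
After byte 5 (0x39): reg=0x42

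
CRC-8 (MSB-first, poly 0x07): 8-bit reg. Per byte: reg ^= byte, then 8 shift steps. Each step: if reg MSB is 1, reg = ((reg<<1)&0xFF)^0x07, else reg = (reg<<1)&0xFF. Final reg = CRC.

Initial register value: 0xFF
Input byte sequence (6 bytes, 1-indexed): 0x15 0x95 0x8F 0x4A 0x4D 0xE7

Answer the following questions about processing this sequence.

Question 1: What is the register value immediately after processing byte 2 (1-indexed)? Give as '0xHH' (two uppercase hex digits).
Answer: 0x23

Derivation:
After byte 1 (0x15): reg=0x98
After byte 2 (0x95): reg=0x23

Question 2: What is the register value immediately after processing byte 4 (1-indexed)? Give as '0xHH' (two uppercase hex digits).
Answer: 0x15

Derivation:
After byte 1 (0x15): reg=0x98
After byte 2 (0x95): reg=0x23
After byte 3 (0x8F): reg=0x4D
After byte 4 (0x4A): reg=0x15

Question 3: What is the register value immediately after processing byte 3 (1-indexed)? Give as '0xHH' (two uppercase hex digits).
After byte 1 (0x15): reg=0x98
After byte 2 (0x95): reg=0x23
After byte 3 (0x8F): reg=0x4D

Answer: 0x4D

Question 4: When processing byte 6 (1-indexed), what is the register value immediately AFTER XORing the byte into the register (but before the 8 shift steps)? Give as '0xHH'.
Register before byte 6: 0x8F
Byte 6: 0xE7
0x8F XOR 0xE7 = 0x68

Answer: 0x68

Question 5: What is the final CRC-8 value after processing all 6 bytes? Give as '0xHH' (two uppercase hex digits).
Answer: 0x1F

Derivation:
After byte 1 (0x15): reg=0x98
After byte 2 (0x95): reg=0x23
After byte 3 (0x8F): reg=0x4D
After byte 4 (0x4A): reg=0x15
After byte 5 (0x4D): reg=0x8F
After byte 6 (0xE7): reg=0x1F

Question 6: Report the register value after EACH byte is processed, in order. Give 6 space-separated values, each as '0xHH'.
0x98 0x23 0x4D 0x15 0x8F 0x1F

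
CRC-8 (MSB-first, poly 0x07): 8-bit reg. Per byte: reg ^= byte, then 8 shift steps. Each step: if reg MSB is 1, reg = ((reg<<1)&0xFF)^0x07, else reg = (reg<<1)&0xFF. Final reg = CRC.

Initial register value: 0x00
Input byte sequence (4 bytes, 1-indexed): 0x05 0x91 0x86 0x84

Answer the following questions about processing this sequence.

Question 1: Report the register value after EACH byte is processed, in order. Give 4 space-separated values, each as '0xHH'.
0x1B 0xBF 0xAF 0xD1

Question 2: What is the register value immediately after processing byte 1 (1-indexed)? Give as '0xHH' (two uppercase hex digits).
After byte 1 (0x05): reg=0x1B

Answer: 0x1B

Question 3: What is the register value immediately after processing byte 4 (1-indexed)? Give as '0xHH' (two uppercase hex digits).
After byte 1 (0x05): reg=0x1B
After byte 2 (0x91): reg=0xBF
After byte 3 (0x86): reg=0xAF
After byte 4 (0x84): reg=0xD1

Answer: 0xD1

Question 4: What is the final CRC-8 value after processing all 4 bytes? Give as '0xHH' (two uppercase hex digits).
Answer: 0xD1

Derivation:
After byte 1 (0x05): reg=0x1B
After byte 2 (0x91): reg=0xBF
After byte 3 (0x86): reg=0xAF
After byte 4 (0x84): reg=0xD1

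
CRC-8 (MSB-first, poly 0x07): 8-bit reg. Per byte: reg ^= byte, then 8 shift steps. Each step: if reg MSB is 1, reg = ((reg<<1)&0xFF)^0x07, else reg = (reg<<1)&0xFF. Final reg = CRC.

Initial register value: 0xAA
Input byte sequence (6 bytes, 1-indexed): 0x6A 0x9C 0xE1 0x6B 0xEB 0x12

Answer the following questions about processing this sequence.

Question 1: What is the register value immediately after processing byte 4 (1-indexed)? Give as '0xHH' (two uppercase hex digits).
Answer: 0xB9

Derivation:
After byte 1 (0x6A): reg=0x4E
After byte 2 (0x9C): reg=0x30
After byte 3 (0xE1): reg=0x39
After byte 4 (0x6B): reg=0xB9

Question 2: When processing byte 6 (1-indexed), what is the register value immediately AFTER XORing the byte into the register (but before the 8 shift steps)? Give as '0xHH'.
Register before byte 6: 0xB9
Byte 6: 0x12
0xB9 XOR 0x12 = 0xAB

Answer: 0xAB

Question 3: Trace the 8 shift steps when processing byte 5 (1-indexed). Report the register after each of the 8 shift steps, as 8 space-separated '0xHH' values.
After byte 1 (0x6A): reg=0x4E
After byte 2 (0x9C): reg=0x30
After byte 3 (0xE1): reg=0x39
After byte 4 (0x6B): reg=0xB9
Register before byte 5: 0xB9
After XOR with byte 0xEB: 0x52

Answer: 0xA4 0x4F 0x9E 0x3B 0x76 0xEC 0xDF 0xB9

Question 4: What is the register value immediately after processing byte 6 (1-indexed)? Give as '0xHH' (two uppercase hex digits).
Answer: 0x58

Derivation:
After byte 1 (0x6A): reg=0x4E
After byte 2 (0x9C): reg=0x30
After byte 3 (0xE1): reg=0x39
After byte 4 (0x6B): reg=0xB9
After byte 5 (0xEB): reg=0xB9
After byte 6 (0x12): reg=0x58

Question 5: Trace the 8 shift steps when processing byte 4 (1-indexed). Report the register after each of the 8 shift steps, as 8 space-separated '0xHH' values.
After byte 1 (0x6A): reg=0x4E
After byte 2 (0x9C): reg=0x30
After byte 3 (0xE1): reg=0x39
Register before byte 4: 0x39
After XOR with byte 0x6B: 0x52

Answer: 0xA4 0x4F 0x9E 0x3B 0x76 0xEC 0xDF 0xB9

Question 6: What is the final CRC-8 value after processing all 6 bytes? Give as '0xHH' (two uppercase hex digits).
After byte 1 (0x6A): reg=0x4E
After byte 2 (0x9C): reg=0x30
After byte 3 (0xE1): reg=0x39
After byte 4 (0x6B): reg=0xB9
After byte 5 (0xEB): reg=0xB9
After byte 6 (0x12): reg=0x58

Answer: 0x58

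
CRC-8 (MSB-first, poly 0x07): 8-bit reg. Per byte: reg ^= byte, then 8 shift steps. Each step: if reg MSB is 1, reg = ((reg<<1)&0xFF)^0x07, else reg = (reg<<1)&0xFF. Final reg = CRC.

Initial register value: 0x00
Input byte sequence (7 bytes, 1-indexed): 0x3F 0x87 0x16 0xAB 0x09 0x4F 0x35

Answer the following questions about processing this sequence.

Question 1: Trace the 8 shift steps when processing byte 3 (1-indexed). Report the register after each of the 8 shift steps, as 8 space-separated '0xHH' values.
Answer: 0x67 0xCE 0x9B 0x31 0x62 0xC4 0x8F 0x19

Derivation:
After byte 1 (0x3F): reg=0xBD
After byte 2 (0x87): reg=0xA6
Register before byte 3: 0xA6
After XOR with byte 0x16: 0xB0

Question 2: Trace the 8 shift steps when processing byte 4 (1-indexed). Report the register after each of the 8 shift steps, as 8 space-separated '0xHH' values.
Answer: 0x63 0xC6 0x8B 0x11 0x22 0x44 0x88 0x17

Derivation:
After byte 1 (0x3F): reg=0xBD
After byte 2 (0x87): reg=0xA6
After byte 3 (0x16): reg=0x19
Register before byte 4: 0x19
After XOR with byte 0xAB: 0xB2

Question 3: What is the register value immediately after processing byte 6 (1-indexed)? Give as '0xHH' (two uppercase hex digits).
Answer: 0x6B

Derivation:
After byte 1 (0x3F): reg=0xBD
After byte 2 (0x87): reg=0xA6
After byte 3 (0x16): reg=0x19
After byte 4 (0xAB): reg=0x17
After byte 5 (0x09): reg=0x5A
After byte 6 (0x4F): reg=0x6B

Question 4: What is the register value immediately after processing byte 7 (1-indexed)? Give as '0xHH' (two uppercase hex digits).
Answer: 0x9D

Derivation:
After byte 1 (0x3F): reg=0xBD
After byte 2 (0x87): reg=0xA6
After byte 3 (0x16): reg=0x19
After byte 4 (0xAB): reg=0x17
After byte 5 (0x09): reg=0x5A
After byte 6 (0x4F): reg=0x6B
After byte 7 (0x35): reg=0x9D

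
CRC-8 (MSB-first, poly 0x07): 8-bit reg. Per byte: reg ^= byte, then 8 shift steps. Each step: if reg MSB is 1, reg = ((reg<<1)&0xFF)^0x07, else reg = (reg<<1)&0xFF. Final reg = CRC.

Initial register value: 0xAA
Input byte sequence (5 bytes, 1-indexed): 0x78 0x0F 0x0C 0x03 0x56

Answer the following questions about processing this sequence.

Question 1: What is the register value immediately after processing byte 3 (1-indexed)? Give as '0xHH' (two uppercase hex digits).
After byte 1 (0x78): reg=0x30
After byte 2 (0x0F): reg=0xBD
After byte 3 (0x0C): reg=0x1E

Answer: 0x1E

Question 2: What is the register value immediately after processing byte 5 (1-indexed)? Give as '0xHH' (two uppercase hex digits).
Answer: 0x1B

Derivation:
After byte 1 (0x78): reg=0x30
After byte 2 (0x0F): reg=0xBD
After byte 3 (0x0C): reg=0x1E
After byte 4 (0x03): reg=0x53
After byte 5 (0x56): reg=0x1B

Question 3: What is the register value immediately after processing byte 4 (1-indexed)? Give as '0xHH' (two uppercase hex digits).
Answer: 0x53

Derivation:
After byte 1 (0x78): reg=0x30
After byte 2 (0x0F): reg=0xBD
After byte 3 (0x0C): reg=0x1E
After byte 4 (0x03): reg=0x53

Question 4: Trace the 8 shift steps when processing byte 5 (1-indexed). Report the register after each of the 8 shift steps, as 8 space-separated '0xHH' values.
Answer: 0x0A 0x14 0x28 0x50 0xA0 0x47 0x8E 0x1B

Derivation:
After byte 1 (0x78): reg=0x30
After byte 2 (0x0F): reg=0xBD
After byte 3 (0x0C): reg=0x1E
After byte 4 (0x03): reg=0x53
Register before byte 5: 0x53
After XOR with byte 0x56: 0x05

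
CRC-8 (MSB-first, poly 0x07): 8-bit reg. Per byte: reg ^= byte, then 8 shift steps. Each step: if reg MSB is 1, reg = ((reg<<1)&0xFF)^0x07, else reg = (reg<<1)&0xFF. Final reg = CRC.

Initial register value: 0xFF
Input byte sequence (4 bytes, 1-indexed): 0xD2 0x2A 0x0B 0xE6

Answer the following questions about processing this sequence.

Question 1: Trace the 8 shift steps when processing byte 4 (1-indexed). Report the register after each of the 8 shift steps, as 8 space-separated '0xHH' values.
After byte 1 (0xD2): reg=0xC3
After byte 2 (0x2A): reg=0x91
After byte 3 (0x0B): reg=0xCF
Register before byte 4: 0xCF
After XOR with byte 0xE6: 0x29

Answer: 0x52 0xA4 0x4F 0x9E 0x3B 0x76 0xEC 0xDF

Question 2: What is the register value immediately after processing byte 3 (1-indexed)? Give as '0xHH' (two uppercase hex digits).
After byte 1 (0xD2): reg=0xC3
After byte 2 (0x2A): reg=0x91
After byte 3 (0x0B): reg=0xCF

Answer: 0xCF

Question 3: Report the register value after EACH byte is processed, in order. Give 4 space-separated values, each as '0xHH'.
0xC3 0x91 0xCF 0xDF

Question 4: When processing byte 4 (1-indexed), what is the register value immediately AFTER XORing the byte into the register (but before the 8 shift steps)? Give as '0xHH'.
Answer: 0x29

Derivation:
Register before byte 4: 0xCF
Byte 4: 0xE6
0xCF XOR 0xE6 = 0x29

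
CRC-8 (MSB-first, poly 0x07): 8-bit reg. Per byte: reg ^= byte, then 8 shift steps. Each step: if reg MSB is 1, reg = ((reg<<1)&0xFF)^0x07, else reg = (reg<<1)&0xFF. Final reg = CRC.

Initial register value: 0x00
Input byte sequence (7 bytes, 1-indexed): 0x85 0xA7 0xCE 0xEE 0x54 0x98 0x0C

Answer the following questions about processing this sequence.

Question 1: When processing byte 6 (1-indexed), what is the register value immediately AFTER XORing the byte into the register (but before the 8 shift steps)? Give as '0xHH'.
Register before byte 6: 0x78
Byte 6: 0x98
0x78 XOR 0x98 = 0xE0

Answer: 0xE0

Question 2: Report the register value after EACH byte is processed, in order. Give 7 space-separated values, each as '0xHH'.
0x92 0x8B 0xDC 0x9E 0x78 0xAE 0x67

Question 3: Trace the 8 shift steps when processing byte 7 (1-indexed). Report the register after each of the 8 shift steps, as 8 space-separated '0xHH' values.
After byte 1 (0x85): reg=0x92
After byte 2 (0xA7): reg=0x8B
After byte 3 (0xCE): reg=0xDC
After byte 4 (0xEE): reg=0x9E
After byte 5 (0x54): reg=0x78
After byte 6 (0x98): reg=0xAE
Register before byte 7: 0xAE
After XOR with byte 0x0C: 0xA2

Answer: 0x43 0x86 0x0B 0x16 0x2C 0x58 0xB0 0x67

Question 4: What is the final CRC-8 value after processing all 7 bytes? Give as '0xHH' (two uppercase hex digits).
Answer: 0x67

Derivation:
After byte 1 (0x85): reg=0x92
After byte 2 (0xA7): reg=0x8B
After byte 3 (0xCE): reg=0xDC
After byte 4 (0xEE): reg=0x9E
After byte 5 (0x54): reg=0x78
After byte 6 (0x98): reg=0xAE
After byte 7 (0x0C): reg=0x67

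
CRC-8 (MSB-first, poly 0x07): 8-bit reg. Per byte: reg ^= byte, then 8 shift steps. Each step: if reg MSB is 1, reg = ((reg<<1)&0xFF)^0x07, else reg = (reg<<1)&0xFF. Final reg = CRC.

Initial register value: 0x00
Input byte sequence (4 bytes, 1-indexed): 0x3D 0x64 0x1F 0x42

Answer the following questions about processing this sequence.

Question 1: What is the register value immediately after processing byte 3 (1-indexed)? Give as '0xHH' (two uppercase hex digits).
After byte 1 (0x3D): reg=0xB3
After byte 2 (0x64): reg=0x2B
After byte 3 (0x1F): reg=0x8C

Answer: 0x8C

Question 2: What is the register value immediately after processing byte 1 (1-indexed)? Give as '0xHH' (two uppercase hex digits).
Answer: 0xB3

Derivation:
After byte 1 (0x3D): reg=0xB3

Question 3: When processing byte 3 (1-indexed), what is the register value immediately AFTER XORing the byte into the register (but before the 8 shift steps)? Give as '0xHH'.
Answer: 0x34

Derivation:
Register before byte 3: 0x2B
Byte 3: 0x1F
0x2B XOR 0x1F = 0x34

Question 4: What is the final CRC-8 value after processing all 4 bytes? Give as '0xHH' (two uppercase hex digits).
After byte 1 (0x3D): reg=0xB3
After byte 2 (0x64): reg=0x2B
After byte 3 (0x1F): reg=0x8C
After byte 4 (0x42): reg=0x64

Answer: 0x64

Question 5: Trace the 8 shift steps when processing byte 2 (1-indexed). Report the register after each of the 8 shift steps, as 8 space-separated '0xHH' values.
Answer: 0xA9 0x55 0xAA 0x53 0xA6 0x4B 0x96 0x2B

Derivation:
After byte 1 (0x3D): reg=0xB3
Register before byte 2: 0xB3
After XOR with byte 0x64: 0xD7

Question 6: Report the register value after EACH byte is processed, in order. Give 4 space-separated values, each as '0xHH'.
0xB3 0x2B 0x8C 0x64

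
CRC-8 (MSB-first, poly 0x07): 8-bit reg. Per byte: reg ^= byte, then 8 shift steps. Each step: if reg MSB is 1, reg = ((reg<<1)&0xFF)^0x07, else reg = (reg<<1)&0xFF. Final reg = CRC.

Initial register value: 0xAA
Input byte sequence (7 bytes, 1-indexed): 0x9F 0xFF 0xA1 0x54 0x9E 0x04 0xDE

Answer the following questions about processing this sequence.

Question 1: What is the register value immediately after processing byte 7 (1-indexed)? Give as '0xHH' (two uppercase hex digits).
After byte 1 (0x9F): reg=0x8B
After byte 2 (0xFF): reg=0x4B
After byte 3 (0xA1): reg=0x98
After byte 4 (0x54): reg=0x6A
After byte 5 (0x9E): reg=0xC2
After byte 6 (0x04): reg=0x5C
After byte 7 (0xDE): reg=0x87

Answer: 0x87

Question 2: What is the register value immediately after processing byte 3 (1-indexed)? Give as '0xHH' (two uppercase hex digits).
After byte 1 (0x9F): reg=0x8B
After byte 2 (0xFF): reg=0x4B
After byte 3 (0xA1): reg=0x98

Answer: 0x98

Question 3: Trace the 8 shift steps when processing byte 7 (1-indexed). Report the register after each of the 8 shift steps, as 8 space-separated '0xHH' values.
Answer: 0x03 0x06 0x0C 0x18 0x30 0x60 0xC0 0x87

Derivation:
After byte 1 (0x9F): reg=0x8B
After byte 2 (0xFF): reg=0x4B
After byte 3 (0xA1): reg=0x98
After byte 4 (0x54): reg=0x6A
After byte 5 (0x9E): reg=0xC2
After byte 6 (0x04): reg=0x5C
Register before byte 7: 0x5C
After XOR with byte 0xDE: 0x82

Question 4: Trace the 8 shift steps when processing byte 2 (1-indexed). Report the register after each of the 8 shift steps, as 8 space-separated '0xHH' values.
After byte 1 (0x9F): reg=0x8B
Register before byte 2: 0x8B
After XOR with byte 0xFF: 0x74

Answer: 0xE8 0xD7 0xA9 0x55 0xAA 0x53 0xA6 0x4B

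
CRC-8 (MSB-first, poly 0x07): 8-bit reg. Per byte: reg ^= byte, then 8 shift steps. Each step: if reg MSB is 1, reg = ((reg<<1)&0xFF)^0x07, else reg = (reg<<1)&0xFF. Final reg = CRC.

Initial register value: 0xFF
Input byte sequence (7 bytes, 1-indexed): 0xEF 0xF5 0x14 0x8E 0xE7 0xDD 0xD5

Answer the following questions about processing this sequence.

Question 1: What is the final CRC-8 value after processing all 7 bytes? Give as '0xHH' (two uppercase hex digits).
Answer: 0x87

Derivation:
After byte 1 (0xEF): reg=0x70
After byte 2 (0xF5): reg=0x92
After byte 3 (0x14): reg=0x9B
After byte 4 (0x8E): reg=0x6B
After byte 5 (0xE7): reg=0xAD
After byte 6 (0xDD): reg=0x57
After byte 7 (0xD5): reg=0x87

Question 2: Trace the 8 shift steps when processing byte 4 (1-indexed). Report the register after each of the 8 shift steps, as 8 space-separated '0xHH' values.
After byte 1 (0xEF): reg=0x70
After byte 2 (0xF5): reg=0x92
After byte 3 (0x14): reg=0x9B
Register before byte 4: 0x9B
After XOR with byte 0x8E: 0x15

Answer: 0x2A 0x54 0xA8 0x57 0xAE 0x5B 0xB6 0x6B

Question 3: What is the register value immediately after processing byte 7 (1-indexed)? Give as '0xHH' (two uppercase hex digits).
Answer: 0x87

Derivation:
After byte 1 (0xEF): reg=0x70
After byte 2 (0xF5): reg=0x92
After byte 3 (0x14): reg=0x9B
After byte 4 (0x8E): reg=0x6B
After byte 5 (0xE7): reg=0xAD
After byte 6 (0xDD): reg=0x57
After byte 7 (0xD5): reg=0x87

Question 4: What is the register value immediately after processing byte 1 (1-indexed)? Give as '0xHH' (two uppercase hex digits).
After byte 1 (0xEF): reg=0x70

Answer: 0x70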